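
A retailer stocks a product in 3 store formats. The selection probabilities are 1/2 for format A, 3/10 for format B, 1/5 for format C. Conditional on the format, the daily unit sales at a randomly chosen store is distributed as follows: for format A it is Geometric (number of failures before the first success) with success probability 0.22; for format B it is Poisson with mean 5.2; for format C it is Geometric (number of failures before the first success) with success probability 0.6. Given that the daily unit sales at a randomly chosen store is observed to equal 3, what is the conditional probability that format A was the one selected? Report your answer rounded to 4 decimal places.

0.5291

Likelihoods P(X=3 | ·): A: 0.104401; B: 0.129279; C: 0.0384.
Posterior ∝ prior × likelihood. Numerator for A: 0.5·0.104401 = 0.0522007.
Normalizing constant: 0.5·0.104401 + 0.3·0.129279 + 0.2·0.0384 = 0.0986644.
P(A | observation) = 0.0522007 / 0.0986644 = 0.529074.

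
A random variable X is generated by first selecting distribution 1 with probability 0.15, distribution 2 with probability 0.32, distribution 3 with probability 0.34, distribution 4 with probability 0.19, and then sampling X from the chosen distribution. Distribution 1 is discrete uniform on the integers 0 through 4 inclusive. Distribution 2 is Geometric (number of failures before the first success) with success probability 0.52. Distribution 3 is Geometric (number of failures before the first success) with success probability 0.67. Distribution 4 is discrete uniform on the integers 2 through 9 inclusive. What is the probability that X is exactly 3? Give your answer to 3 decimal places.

Conditional on each component, P(X = 3): 1: 0.2; 2: 0.0575078; 3: 0.0240778; 4: 0.125.
By total probability, P(X = 3) = 0.15·0.2 + 0.32·0.0575078 + 0.34·0.0240778 + 0.19·0.125 = 0.080339.

0.080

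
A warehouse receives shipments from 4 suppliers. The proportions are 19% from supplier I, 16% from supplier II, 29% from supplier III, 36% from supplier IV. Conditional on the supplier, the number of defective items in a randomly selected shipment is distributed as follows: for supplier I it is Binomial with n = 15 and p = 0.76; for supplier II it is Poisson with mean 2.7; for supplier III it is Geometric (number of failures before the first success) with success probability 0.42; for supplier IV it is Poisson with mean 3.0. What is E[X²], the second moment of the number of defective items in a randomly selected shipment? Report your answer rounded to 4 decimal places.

32.6372

For each component E[X²] = Var + (mean)², giving I: 132.696; II: 9.99; III: 5.19501; IV: 12.
Overall E[X²] = 0.19·132.696 + 0.16·9.99 + 0.29·5.19501 + 0.36·12 = 32.6372.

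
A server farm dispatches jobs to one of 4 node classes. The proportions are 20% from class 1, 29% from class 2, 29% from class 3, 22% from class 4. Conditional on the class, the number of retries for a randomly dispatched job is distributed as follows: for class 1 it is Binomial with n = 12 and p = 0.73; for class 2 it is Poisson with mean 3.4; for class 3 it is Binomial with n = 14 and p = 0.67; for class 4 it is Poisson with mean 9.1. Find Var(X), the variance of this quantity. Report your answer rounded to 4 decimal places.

11.1377

Per component, 1: μ=8.76, E[X²]=79.1028; 2: μ=3.4, E[X²]=14.96; 3: μ=9.38, E[X²]=91.0798; 4: μ=9.1, E[X²]=91.91.
E[X] = 0.2·8.76 + 0.29·3.4 + 0.29·9.38 + 0.22·9.1 = 7.4602.
E[X²] = 0.2·79.1028 + 0.29·14.96 + 0.29·91.0798 + 0.22·91.91 = 66.7923.
Var(X) = E[X²] − (E[X])² = 66.7923 − 55.6546 = 11.1377.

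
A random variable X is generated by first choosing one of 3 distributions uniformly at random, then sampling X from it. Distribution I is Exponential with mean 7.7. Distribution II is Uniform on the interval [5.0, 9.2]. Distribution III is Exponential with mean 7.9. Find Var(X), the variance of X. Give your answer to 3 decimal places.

Per component, I: μ=7.7, E[X²]=118.58; II: μ=7.1, E[X²]=51.88; III: μ=7.9, E[X²]=124.82.
E[X] = 0.333333·7.7 + 0.333333·7.1 + 0.333333·7.9 = 7.56667.
E[X²] = 0.333333·118.58 + 0.333333·51.88 + 0.333333·124.82 = 98.4267.
Var(X) = E[X²] − (E[X])² = 98.4267 − 57.2544 = 41.1722.

41.172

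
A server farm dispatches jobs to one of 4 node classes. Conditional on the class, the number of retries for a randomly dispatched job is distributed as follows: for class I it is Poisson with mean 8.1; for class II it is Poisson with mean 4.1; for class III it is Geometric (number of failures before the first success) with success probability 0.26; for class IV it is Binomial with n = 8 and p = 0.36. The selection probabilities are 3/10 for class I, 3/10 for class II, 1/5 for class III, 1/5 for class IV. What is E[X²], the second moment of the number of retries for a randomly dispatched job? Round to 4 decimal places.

For each component E[X²] = Var + (mean)², giving I: 73.71; II: 20.91; III: 19.0473; IV: 10.1376.
Overall E[X²] = 0.3·73.71 + 0.3·20.91 + 0.2·19.0473 + 0.2·10.1376 = 34.223.

34.2230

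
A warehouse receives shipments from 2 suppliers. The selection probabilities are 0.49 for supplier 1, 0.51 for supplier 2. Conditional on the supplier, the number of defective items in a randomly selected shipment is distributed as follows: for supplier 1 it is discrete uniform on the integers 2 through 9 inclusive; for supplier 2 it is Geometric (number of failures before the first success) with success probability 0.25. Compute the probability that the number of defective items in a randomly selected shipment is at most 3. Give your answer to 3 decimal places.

Conditional on each supplier, P(X ≤ 3): 1: 0.25; 2: 0.683594.
By total probability, P(X ≤ 3) = 0.49·0.25 + 0.51·0.683594 = 0.471133.

0.471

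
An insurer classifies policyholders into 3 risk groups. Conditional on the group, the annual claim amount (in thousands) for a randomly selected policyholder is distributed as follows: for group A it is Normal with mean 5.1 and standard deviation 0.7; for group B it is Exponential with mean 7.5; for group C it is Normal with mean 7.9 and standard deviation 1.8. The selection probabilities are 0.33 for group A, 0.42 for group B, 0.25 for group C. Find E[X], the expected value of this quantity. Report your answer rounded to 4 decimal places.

6.8080

Component means — A: 5.1; B: 7.5; C: 7.9.
E[X] = 0.33·5.1 + 0.42·7.5 + 0.25·7.9 = 6.808.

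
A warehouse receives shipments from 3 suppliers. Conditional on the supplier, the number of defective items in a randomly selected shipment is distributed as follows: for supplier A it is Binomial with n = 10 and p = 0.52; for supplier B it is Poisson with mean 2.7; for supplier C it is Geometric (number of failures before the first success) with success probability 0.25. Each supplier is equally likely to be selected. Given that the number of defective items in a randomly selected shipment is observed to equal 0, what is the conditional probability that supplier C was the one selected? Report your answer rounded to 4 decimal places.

Likelihoods P(X=0 | ·): A: 0.000649251; B: 0.0672055; C: 0.25.
Posterior ∝ prior × likelihood. Numerator for C: 0.333333·0.25 = 0.0833333.
Normalizing constant: 0.333333·0.000649251 + 0.333333·0.0672055 + 0.333333·0.25 = 0.105952.
P(C | observation) = 0.0833333 / 0.105952 = 0.786523.

0.7865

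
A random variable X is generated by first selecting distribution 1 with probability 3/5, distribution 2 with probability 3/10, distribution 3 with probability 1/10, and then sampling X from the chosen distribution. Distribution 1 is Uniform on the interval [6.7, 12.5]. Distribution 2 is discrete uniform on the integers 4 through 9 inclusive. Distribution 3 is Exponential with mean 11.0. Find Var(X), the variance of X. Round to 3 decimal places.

Per component, 1: μ=9.6, E[X²]=94.9633; 2: μ=6.5, E[X²]=45.1667; 3: μ=11, E[X²]=242.
E[X] = 0.6·9.6 + 0.3·6.5 + 0.1·11 = 8.81.
E[X²] = 0.6·94.9633 + 0.3·45.1667 + 0.1·242 = 94.728.
Var(X) = E[X²] − (E[X])² = 94.728 − 77.6161 = 17.1119.

17.112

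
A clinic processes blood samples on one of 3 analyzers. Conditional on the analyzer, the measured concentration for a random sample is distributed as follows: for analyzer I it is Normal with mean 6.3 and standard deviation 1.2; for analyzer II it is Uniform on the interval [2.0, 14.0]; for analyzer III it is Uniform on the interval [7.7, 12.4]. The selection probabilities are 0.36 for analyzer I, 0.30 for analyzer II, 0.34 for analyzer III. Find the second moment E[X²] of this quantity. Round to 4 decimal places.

72.5735

For each component E[X²] = Var + (mean)², giving I: 41.13; II: 76; III: 102.843.
Overall E[X²] = 0.36·41.13 + 0.3·76 + 0.34·102.843 = 72.5735.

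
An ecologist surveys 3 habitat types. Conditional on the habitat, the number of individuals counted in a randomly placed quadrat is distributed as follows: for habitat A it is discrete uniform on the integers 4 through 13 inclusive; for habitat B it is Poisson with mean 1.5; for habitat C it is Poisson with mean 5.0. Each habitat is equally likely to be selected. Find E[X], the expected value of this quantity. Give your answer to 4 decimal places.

Component means — A: 8.5; B: 1.5; C: 5.
E[X] = 0.333333·8.5 + 0.333333·1.5 + 0.333333·5 = 5.

5.0000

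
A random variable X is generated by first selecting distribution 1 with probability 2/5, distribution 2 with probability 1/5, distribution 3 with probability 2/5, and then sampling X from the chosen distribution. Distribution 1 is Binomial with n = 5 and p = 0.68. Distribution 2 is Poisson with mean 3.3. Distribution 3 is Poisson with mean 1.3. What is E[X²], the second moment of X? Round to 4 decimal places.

9.0932

For each component E[X²] = Var + (mean)², giving 1: 12.648; 2: 14.19; 3: 2.99.
Overall E[X²] = 0.4·12.648 + 0.2·14.19 + 0.4·2.99 = 9.0932.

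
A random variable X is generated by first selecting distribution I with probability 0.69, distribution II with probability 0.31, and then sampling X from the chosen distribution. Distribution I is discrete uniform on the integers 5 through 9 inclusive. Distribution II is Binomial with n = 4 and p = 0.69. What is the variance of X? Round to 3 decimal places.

Per component, I: μ=7, E[X²]=51; II: μ=2.76, E[X²]=8.4732.
E[X] = 0.69·7 + 0.31·2.76 = 5.6856.
E[X²] = 0.69·51 + 0.31·8.4732 = 37.8167.
Var(X) = E[X²] − (E[X])² = 37.8167 − 32.326 = 5.49064.

5.491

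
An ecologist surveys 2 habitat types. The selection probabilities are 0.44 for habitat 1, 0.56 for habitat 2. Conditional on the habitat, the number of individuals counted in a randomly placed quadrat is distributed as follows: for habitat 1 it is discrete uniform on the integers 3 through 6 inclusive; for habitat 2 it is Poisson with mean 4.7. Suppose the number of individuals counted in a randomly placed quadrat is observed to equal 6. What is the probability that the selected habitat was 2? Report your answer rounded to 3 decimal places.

Likelihoods P(X=6 | ·): 1: 0.25; 2: 0.136167.
Posterior ∝ prior × likelihood. Numerator for 2: 0.56·0.136167 = 0.0762533.
Normalizing constant: 0.44·0.25 + 0.56·0.136167 = 0.186253.
P(2 | observation) = 0.0762533 / 0.186253 = 0.409406.

0.409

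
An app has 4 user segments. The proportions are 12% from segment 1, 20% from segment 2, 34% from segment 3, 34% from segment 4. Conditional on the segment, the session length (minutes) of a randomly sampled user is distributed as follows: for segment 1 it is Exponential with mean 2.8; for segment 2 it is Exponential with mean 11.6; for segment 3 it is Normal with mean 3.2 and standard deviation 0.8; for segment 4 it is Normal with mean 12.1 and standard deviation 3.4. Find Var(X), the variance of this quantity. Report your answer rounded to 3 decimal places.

51.366

Per component, 1: μ=2.8, E[X²]=15.68; 2: μ=11.6, E[X²]=269.12; 3: μ=3.2, E[X²]=10.88; 4: μ=12.1, E[X²]=157.97.
E[X] = 0.12·2.8 + 0.2·11.6 + 0.34·3.2 + 0.34·12.1 = 7.858.
E[X²] = 0.12·15.68 + 0.2·269.12 + 0.34·10.88 + 0.34·157.97 = 113.115.
Var(X) = E[X²] − (E[X])² = 113.115 − 61.7482 = 51.3664.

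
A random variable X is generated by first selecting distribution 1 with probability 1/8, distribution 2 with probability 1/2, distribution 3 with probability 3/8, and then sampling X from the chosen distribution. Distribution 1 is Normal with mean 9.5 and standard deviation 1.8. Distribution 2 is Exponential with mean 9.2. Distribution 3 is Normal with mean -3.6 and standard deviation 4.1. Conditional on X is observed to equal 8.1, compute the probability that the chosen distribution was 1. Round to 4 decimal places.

0.4693

Likelihoods f(8.1 | ·): 1: 0.163786; 2: 0.0450655; 3: 0.00165889.
Posterior ∝ prior × likelihood. Numerator for 1: 0.125·0.163786 = 0.0204733.
Normalizing constant: 0.125·0.163786 + 0.5·0.0450655 + 0.375·0.00165889 = 0.0436281.
P(1 | observation) = 0.0204733 / 0.0436281 = 0.469268.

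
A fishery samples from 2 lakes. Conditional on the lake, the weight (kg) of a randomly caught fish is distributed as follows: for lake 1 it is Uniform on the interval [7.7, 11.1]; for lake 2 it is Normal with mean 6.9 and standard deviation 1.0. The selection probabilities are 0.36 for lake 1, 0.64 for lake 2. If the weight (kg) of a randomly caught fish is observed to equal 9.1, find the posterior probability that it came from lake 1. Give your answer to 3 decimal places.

0.823

Likelihoods f(9.1 | ·): 1: 0.294118; 2: 0.0354746.
Posterior ∝ prior × likelihood. Numerator for 1: 0.36·0.294118 = 0.105882.
Normalizing constant: 0.36·0.294118 + 0.64·0.0354746 = 0.128586.
P(1 | observation) = 0.105882 / 0.128586 = 0.823435.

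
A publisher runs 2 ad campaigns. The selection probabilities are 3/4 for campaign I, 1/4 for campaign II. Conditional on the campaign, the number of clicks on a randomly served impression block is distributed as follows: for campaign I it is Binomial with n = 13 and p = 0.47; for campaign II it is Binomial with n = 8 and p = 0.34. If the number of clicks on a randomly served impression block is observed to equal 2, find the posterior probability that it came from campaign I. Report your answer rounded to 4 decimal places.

0.1519

Likelihoods P(X=2 | ·): I: 0.0159707; II: 0.267534.
Posterior ∝ prior × likelihood. Numerator for I: 0.75·0.0159707 = 0.0119781.
Normalizing constant: 0.75·0.0159707 + 0.25·0.267534 = 0.0788616.
P(I | observation) = 0.0119781 / 0.0788616 = 0.151887.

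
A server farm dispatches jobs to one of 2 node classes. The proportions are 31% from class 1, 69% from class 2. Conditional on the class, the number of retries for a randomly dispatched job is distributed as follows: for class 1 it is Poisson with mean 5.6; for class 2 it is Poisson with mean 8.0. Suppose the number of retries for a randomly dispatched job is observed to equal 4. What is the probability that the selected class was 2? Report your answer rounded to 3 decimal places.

0.457

Likelihoods P(X=4 | ·): 1: 0.151528; 2: 0.0572523.
Posterior ∝ prior × likelihood. Numerator for 2: 0.69·0.0572523 = 0.0395041.
Normalizing constant: 0.31·0.151528 + 0.69·0.0572523 = 0.0864776.
P(2 | observation) = 0.0395041 / 0.0864776 = 0.456813.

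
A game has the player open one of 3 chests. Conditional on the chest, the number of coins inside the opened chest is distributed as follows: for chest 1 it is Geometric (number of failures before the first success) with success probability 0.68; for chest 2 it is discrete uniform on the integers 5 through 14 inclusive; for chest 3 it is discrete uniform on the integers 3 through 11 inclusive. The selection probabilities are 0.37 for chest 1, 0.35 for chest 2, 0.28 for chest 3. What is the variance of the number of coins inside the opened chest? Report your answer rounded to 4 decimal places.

Per component, 1: μ=0.470588, E[X²]=0.913495; 2: μ=9.5, E[X²]=98.5; 3: μ=7, E[X²]=55.6667.
E[X] = 0.37·0.470588 + 0.35·9.5 + 0.28·7 = 5.45912.
E[X²] = 0.37·0.913495 + 0.35·98.5 + 0.28·55.6667 = 50.3997.
Var(X) = E[X²] − (E[X])² = 50.3997 − 29.802 = 20.5977.

20.5977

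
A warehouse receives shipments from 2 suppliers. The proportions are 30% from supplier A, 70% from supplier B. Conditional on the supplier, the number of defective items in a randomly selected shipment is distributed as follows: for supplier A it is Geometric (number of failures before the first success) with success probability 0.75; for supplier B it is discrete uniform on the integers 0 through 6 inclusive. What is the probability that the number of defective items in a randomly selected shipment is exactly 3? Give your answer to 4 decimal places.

0.1035

Conditional on each supplier, P(X = 3): A: 0.0117188; B: 0.142857.
By total probability, P(X = 3) = 0.3·0.0117188 + 0.7·0.142857 = 0.103516.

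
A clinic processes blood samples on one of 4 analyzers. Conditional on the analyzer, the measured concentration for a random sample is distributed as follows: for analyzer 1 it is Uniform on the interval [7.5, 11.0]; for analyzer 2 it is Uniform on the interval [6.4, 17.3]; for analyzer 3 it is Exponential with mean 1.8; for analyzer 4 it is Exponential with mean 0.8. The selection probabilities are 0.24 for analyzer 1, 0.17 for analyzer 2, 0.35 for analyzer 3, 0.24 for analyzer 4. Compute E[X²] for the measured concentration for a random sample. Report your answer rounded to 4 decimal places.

For each component E[X²] = Var + (mean)², giving 1: 86.5833; 2: 150.323; 3: 6.48; 4: 1.28.
Overall E[X²] = 0.24·86.5833 + 0.17·150.323 + 0.35·6.48 + 0.24·1.28 = 48.9102.

48.9102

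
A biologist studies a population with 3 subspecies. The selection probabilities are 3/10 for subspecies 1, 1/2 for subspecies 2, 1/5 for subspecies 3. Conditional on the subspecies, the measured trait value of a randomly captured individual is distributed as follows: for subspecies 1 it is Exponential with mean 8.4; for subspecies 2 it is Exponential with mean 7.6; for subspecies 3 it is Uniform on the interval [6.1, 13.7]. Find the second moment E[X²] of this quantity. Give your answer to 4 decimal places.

120.6607

For each component E[X²] = Var + (mean)², giving 1: 141.12; 2: 115.52; 3: 102.823.
Overall E[X²] = 0.3·141.12 + 0.5·115.52 + 0.2·102.823 = 120.661.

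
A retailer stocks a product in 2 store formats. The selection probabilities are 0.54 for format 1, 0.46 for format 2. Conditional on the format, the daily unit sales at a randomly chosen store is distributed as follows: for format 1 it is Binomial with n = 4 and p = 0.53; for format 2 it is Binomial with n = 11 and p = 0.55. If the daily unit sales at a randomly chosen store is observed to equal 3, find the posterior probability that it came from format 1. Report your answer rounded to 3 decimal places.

0.877

Likelihoods P(X=3 | ·): 1: 0.279889; 2: 0.0461607.
Posterior ∝ prior × likelihood. Numerator for 1: 0.54·0.279889 = 0.15114.
Normalizing constant: 0.54·0.279889 + 0.46·0.0461607 = 0.172374.
P(1 | observation) = 0.15114 / 0.172374 = 0.876815.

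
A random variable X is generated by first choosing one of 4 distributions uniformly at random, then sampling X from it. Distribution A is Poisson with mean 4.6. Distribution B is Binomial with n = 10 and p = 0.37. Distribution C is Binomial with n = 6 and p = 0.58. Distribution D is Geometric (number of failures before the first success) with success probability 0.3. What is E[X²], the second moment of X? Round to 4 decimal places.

For each component E[X²] = Var + (mean)², giving A: 25.76; B: 16.021; C: 13.572; D: 13.2222.
Overall E[X²] = 0.25·25.76 + 0.25·16.021 + 0.25·13.572 + 0.25·13.2222 = 17.1438.

17.1438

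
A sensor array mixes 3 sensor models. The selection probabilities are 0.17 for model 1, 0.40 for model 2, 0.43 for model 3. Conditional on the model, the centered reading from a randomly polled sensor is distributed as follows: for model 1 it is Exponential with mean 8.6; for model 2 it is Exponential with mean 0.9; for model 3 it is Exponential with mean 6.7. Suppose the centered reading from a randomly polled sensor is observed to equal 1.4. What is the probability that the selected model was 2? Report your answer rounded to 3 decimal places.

0.577

Likelihoods f(1.4 | ·): 1: 0.0988104; 2: 0.234525; 3: 0.121109.
Posterior ∝ prior × likelihood. Numerator for 2: 0.4·0.234525 = 0.0938098.
Normalizing constant: 0.17·0.0988104 + 0.4·0.234525 + 0.43·0.121109 = 0.162685.
P(2 | observation) = 0.0938098 / 0.162685 = 0.576636.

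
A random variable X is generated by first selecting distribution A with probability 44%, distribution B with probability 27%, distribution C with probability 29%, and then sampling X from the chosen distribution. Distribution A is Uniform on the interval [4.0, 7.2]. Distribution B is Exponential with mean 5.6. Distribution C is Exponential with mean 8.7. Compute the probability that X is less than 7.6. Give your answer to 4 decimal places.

Conditional on each component, P(X < 7.6): A: 1; B: 0.742605; C: 0.582539.
By total probability, P(X < 7.6) = 0.44·1 + 0.27·0.742605 + 0.29·0.582539 = 0.80944.

0.8094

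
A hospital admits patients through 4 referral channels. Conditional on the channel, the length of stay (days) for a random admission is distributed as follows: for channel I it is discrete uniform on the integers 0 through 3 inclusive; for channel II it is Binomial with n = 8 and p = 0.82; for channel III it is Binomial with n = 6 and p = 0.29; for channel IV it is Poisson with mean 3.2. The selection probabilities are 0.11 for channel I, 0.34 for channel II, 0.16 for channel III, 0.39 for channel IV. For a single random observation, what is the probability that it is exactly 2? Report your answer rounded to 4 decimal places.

0.1604

Conditional on each channel, P(X = 2): I: 0.25; II: 0.000640355; III: 0.320568; IV: 0.208702.
By total probability, P(X = 2) = 0.11·0.25 + 0.34·0.000640355 + 0.16·0.320568 + 0.39·0.208702 = 0.160403.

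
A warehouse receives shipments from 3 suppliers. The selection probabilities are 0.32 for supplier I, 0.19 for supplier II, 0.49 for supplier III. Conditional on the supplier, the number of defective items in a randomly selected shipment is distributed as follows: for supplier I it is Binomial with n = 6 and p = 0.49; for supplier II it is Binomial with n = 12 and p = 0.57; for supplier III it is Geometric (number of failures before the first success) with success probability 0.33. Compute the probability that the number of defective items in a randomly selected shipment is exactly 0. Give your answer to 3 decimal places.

0.167

Conditional on each supplier, P(X = 0): I: 0.0175963; II: 3.99596e-05; III: 0.33.
By total probability, P(X = 0) = 0.32·0.0175963 + 0.19·3.99596e-05 + 0.49·0.33 = 0.167338.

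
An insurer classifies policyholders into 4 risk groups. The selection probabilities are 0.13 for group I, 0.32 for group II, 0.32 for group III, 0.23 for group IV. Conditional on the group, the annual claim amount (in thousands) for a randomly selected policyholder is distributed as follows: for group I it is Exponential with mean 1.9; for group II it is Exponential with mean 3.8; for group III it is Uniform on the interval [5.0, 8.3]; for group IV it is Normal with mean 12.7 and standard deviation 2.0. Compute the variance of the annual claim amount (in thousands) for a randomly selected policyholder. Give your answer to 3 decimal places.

20.232

Per component, I: μ=1.9, E[X²]=7.22; II: μ=3.8, E[X²]=28.88; III: μ=6.65, E[X²]=45.13; IV: μ=12.7, E[X²]=165.29.
E[X] = 0.13·1.9 + 0.32·3.8 + 0.32·6.65 + 0.23·12.7 = 6.512.
E[X²] = 0.13·7.22 + 0.32·28.88 + 0.32·45.13 + 0.23·165.29 = 62.6385.
Var(X) = E[X²] − (E[X])² = 62.6385 − 42.4061 = 20.2324.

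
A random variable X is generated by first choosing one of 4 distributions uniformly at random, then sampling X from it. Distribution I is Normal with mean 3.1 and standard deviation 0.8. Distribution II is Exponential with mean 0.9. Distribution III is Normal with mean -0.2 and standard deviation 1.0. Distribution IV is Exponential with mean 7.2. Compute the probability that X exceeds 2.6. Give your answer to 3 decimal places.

Conditional on each component, P(X > 2.6): I: 0.734014; II: 0.055638; III: 0.00255513; IV: 0.696902.
By total probability, P(X > 2.6) = 0.25·0.734014 + 0.25·0.055638 + 0.25·0.00255513 + 0.25·0.696902 = 0.372277.

0.372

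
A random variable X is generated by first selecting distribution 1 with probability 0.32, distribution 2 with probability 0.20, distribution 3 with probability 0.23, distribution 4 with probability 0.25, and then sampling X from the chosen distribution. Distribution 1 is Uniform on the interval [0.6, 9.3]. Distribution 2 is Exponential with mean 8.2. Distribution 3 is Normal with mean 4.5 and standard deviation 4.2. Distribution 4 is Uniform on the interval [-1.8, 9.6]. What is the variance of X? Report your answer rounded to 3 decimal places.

Per component, 1: μ=4.95, E[X²]=30.81; 2: μ=8.2, E[X²]=134.48; 3: μ=4.5, E[X²]=37.89; 4: μ=3.9, E[X²]=26.04.
E[X] = 0.32·4.95 + 0.2·8.2 + 0.23·4.5 + 0.25·3.9 = 5.234.
E[X²] = 0.32·30.81 + 0.2·134.48 + 0.23·37.89 + 0.25·26.04 = 51.9799.
Var(X) = E[X²] − (E[X])² = 51.9799 − 27.3948 = 24.5851.

24.585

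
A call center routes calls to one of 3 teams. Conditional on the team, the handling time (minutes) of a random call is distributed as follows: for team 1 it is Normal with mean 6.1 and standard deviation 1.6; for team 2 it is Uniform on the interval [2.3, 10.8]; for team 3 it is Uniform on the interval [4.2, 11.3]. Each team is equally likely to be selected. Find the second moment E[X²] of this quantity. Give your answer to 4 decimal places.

50.9856

For each component E[X²] = Var + (mean)², giving 1: 39.77; 2: 48.9233; 3: 64.2633.
Overall E[X²] = 0.333333·39.77 + 0.333333·48.9233 + 0.333333·64.2633 = 50.9856.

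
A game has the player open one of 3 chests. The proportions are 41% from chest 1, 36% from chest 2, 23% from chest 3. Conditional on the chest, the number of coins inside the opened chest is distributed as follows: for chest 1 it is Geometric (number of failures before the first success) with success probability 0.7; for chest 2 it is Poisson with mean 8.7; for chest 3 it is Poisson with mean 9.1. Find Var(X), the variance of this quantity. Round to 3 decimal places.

Per component, 1: μ=0.428571, E[X²]=0.795918; 2: μ=8.7, E[X²]=84.39; 3: μ=9.1, E[X²]=91.91.
E[X] = 0.41·0.428571 + 0.36·8.7 + 0.23·9.1 = 5.40071.
E[X²] = 0.41·0.795918 + 0.36·84.39 + 0.23·91.91 = 51.846.
Var(X) = E[X²] − (E[X])² = 51.846 − 29.1677 = 22.6783.

22.678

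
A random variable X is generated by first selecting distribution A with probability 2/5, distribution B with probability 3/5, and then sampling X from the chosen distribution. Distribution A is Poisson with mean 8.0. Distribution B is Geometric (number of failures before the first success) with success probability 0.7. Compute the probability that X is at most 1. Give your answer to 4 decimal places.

0.5472

Conditional on each component, P(X ≤ 1): A: 0.00301916; B: 0.91.
By total probability, P(X ≤ 1) = 0.4·0.00301916 + 0.6·0.91 = 0.547208.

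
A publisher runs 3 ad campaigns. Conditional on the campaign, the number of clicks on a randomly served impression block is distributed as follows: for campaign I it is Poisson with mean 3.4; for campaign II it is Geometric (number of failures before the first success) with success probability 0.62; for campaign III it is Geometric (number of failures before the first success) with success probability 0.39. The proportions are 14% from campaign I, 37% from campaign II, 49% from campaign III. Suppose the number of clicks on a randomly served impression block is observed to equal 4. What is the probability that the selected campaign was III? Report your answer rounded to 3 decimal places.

0.462

Likelihoods P(X=4 | ·): I: 0.185825; II: 0.0129278; III: 0.0539988.
Posterior ∝ prior × likelihood. Numerator for III: 0.49·0.0539988 = 0.0264594.
Normalizing constant: 0.14·0.185825 + 0.37·0.0129278 + 0.49·0.0539988 = 0.0572581.
P(III | observation) = 0.0264594 / 0.0572581 = 0.462107.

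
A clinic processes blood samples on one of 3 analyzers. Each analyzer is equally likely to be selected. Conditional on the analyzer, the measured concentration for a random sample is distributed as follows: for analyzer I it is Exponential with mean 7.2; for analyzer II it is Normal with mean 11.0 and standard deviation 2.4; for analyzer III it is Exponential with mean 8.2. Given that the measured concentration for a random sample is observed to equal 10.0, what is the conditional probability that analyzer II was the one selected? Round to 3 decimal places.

0.683

Likelihoods f(10.0 | ·): I: 0.0346323; II: 0.152405; III: 0.0360212.
Posterior ∝ prior × likelihood. Numerator for II: 0.333333·0.152405 = 0.0508017.
Normalizing constant: 0.333333·0.0346323 + 0.333333·0.152405 + 0.333333·0.0360212 = 0.0743529.
P(II | observation) = 0.0508017 / 0.0743529 = 0.683251.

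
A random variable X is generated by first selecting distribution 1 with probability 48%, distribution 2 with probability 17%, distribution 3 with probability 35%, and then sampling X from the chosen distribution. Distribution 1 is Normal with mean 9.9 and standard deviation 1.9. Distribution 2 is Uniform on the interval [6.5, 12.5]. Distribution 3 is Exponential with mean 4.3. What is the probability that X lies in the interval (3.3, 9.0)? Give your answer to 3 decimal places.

Conditional on each component, P(3.3 < X < 9.0): 1: 0.317606; 2: 0.416667; 3: 0.340885.
By total probability, P(3.3 < X < 9.0) = 0.48·0.317606 + 0.17·0.416667 + 0.35·0.340885 = 0.342594.

0.343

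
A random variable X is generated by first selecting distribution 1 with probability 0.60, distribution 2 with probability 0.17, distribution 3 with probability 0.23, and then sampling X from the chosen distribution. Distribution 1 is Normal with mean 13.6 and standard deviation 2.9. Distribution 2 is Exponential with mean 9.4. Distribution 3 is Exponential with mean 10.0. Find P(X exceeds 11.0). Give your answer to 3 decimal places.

Conditional on each component, P(X > 11.0): 1: 0.815021; 2: 0.310301; 3: 0.332871.
By total probability, P(X > 11.0) = 0.6·0.815021 + 0.17·0.310301 + 0.23·0.332871 = 0.618324.

0.618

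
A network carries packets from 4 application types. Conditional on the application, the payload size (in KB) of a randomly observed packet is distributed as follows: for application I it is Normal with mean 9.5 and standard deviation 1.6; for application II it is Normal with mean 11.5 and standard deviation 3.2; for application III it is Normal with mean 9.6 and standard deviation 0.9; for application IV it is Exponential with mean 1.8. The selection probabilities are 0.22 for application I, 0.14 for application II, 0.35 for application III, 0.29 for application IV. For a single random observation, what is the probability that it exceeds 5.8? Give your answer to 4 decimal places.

Conditional on each application, P(X > 5.8): I: 0.989625; II: 0.962564; III: 0.999988; IV: 0.0398664.
By total probability, P(X > 5.8) = 0.22·0.989625 + 0.14·0.962564 + 0.35·0.999988 + 0.29·0.0398664 = 0.714033.

0.7140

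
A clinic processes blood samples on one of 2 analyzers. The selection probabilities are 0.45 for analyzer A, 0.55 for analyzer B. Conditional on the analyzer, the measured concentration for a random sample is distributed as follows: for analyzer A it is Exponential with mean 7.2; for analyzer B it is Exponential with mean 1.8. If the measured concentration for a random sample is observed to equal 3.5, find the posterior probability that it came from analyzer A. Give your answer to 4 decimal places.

Likelihoods f(3.5 | ·): A: 0.0854185; B: 0.0794815.
Posterior ∝ prior × likelihood. Numerator for A: 0.45·0.0854185 = 0.0384383.
Normalizing constant: 0.45·0.0854185 + 0.55·0.0794815 = 0.0821532.
P(A | observation) = 0.0384383 / 0.0821532 = 0.467886.

0.4679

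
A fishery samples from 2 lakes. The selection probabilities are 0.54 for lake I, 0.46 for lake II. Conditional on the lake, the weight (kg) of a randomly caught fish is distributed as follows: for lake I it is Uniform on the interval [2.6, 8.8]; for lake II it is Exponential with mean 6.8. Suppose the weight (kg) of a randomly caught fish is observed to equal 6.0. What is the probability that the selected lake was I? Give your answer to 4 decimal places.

Likelihoods f(6.0 | ·): I: 0.16129; II: 0.0608541.
Posterior ∝ prior × likelihood. Numerator for I: 0.54·0.16129 = 0.0870968.
Normalizing constant: 0.54·0.16129 + 0.46·0.0608541 = 0.11509.
P(I | observation) = 0.0870968 / 0.11509 = 0.756773.

0.7568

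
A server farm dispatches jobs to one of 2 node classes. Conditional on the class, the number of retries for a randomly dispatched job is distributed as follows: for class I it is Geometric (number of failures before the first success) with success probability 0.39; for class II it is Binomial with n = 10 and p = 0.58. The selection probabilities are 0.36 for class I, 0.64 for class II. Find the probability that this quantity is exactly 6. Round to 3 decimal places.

0.166

Conditional on each class, P(X = 6): I: 0.0200929; II: 0.248762.
By total probability, P(X = 6) = 0.36·0.0200929 + 0.64·0.248762 = 0.166441.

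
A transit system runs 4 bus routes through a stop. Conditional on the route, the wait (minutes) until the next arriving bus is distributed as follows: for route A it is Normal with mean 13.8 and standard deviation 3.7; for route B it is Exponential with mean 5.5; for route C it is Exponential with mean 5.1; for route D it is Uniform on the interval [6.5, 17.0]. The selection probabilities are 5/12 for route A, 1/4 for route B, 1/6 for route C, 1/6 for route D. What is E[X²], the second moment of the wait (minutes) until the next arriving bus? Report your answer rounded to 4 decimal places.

133.3908

For each component E[X²] = Var + (mean)², giving A: 204.13; B: 60.5; C: 52.02; D: 147.25.
Overall E[X²] = 0.416667·204.13 + 0.25·60.5 + 0.166667·52.02 + 0.166667·147.25 = 133.391.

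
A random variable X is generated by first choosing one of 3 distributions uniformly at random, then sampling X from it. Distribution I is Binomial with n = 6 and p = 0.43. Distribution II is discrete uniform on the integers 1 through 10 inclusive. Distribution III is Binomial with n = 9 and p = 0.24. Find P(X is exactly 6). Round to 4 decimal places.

0.0378

Conditional on each component, P(X = 6): I: 0.00632136; II: 0.1; III: 0.00704673.
By total probability, P(X = 6) = 0.333333·0.00632136 + 0.333333·0.1 + 0.333333·0.00704673 = 0.0377894.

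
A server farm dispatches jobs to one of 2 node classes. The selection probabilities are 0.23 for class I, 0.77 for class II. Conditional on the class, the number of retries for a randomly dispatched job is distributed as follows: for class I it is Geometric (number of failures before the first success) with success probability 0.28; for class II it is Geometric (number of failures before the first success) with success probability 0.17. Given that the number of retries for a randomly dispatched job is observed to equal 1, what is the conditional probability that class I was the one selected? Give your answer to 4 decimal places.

Likelihoods P(X=1 | ·): I: 0.2016; II: 0.1411.
Posterior ∝ prior × likelihood. Numerator for I: 0.23·0.2016 = 0.046368.
Normalizing constant: 0.23·0.2016 + 0.77·0.1411 = 0.155015.
P(I | observation) = 0.046368 / 0.155015 = 0.299119.

0.2991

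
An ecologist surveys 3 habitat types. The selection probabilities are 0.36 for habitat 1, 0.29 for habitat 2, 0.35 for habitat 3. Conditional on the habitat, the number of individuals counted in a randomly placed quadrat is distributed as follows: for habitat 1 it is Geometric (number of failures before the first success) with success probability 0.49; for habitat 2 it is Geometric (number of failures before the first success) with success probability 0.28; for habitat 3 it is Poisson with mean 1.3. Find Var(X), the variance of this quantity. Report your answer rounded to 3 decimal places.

4.300

Per component, 1: μ=1.04082, E[X²]=3.20741; 2: μ=2.57143, E[X²]=15.7959; 3: μ=1.3, E[X²]=2.99.
E[X] = 0.36·1.04082 + 0.29·2.57143 + 0.35·1.3 = 1.57541.
E[X²] = 0.36·3.20741 + 0.29·15.7959 + 0.35·2.99 = 6.78199.
Var(X) = E[X²] − (E[X])² = 6.78199 − 2.48191 = 4.30007.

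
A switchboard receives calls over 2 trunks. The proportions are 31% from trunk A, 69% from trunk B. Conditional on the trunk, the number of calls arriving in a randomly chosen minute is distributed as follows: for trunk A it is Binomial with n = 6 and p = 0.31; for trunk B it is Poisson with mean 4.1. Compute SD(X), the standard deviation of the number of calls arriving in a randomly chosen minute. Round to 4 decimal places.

Per component, A: μ=1.86, E[X²]=4.743; B: μ=4.1, E[X²]=20.91.
E[X] = 0.31·1.86 + 0.69·4.1 = 3.4056.
E[X²] = 0.31·4.743 + 0.69·20.91 = 15.8982.
Var(X) = E[X²] − (E[X])² = 15.8982 − 11.5981 = 4.30012.
SD(X) = √4.30012 = 2.07367.

2.0737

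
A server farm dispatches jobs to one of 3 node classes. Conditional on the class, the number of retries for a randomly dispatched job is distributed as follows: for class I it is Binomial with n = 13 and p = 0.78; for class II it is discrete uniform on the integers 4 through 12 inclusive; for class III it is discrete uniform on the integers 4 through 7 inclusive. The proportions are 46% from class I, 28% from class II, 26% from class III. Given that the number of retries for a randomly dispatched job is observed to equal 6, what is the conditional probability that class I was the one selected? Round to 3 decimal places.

0.044

Likelihoods P(X=6 | ·): I: 0.00963926; II: 0.111111; III: 0.25.
Posterior ∝ prior × likelihood. Numerator for I: 0.46·0.00963926 = 0.00443406.
Normalizing constant: 0.46·0.00963926 + 0.28·0.111111 + 0.26·0.25 = 0.100545.
P(I | observation) = 0.00443406 / 0.100545 = 0.0441002.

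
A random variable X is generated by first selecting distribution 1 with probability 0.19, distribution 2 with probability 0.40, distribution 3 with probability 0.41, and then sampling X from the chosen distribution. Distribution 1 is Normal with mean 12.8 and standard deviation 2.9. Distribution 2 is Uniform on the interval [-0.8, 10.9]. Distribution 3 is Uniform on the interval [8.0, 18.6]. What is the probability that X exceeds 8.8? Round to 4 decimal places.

0.6249

Conditional on each component, P(X > 8.8): 1: 0.9161; 2: 0.179487; 3: 0.924528.
By total probability, P(X > 8.8) = 0.19·0.9161 + 0.4·0.179487 + 0.41·0.924528 = 0.624911.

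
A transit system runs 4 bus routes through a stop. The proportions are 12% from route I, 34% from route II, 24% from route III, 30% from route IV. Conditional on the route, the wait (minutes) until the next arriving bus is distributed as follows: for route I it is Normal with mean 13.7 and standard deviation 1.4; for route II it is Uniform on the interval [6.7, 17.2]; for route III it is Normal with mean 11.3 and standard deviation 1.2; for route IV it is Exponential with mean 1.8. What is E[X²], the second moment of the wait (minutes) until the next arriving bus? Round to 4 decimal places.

For each component E[X²] = Var + (mean)², giving I: 189.65; II: 151.99; III: 129.13; IV: 6.48.
Overall E[X²] = 0.12·189.65 + 0.34·151.99 + 0.24·129.13 + 0.3·6.48 = 107.37.

107.3698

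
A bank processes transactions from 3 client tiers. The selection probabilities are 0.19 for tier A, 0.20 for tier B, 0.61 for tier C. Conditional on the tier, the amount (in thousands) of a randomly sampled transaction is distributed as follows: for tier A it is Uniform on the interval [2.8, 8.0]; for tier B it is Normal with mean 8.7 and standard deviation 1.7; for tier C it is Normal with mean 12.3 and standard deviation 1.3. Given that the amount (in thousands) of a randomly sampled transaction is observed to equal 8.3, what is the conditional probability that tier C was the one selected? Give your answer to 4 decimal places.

0.0348

Likelihoods f(8.3 | ·): A: 0; B: 0.228265; C: 0.00269858.
Posterior ∝ prior × likelihood. Numerator for C: 0.61·0.00269858 = 0.00164613.
Normalizing constant: 0.19·0 + 0.2·0.228265 + 0.61·0.00269858 = 0.0472991.
P(C | observation) = 0.00164613 / 0.0472991 = 0.0348026.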